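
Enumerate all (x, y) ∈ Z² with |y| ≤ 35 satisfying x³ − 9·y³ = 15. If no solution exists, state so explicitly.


The equation is x³ - 9y³ = 15. For fixed y, x³ = 9·y³ + 15, so a solution requires the RHS to be a perfect cube.
Strategy: iterate y from -35 to 35, compute RHS = 9·y³ + 15, and check whether it is a (positive or negative) perfect cube.
Check small values of y:
  y = 0: RHS = 15 is not a perfect cube.
  y = 1: RHS = 24 is not a perfect cube.
  y = -1: RHS = 6 is not a perfect cube.
  y = 2: RHS = 87 is not a perfect cube.
  y = -2: RHS = -57 is not a perfect cube.
  y = 3: RHS = 258 is not a perfect cube.
  y = -3: RHS = -228 is not a perfect cube.
Continuing the search up to |y| = 35 finds no solutions either.
No (x, y) in the scanned range satisfies the equation.

No integer solutions with |y| ≤ 35.


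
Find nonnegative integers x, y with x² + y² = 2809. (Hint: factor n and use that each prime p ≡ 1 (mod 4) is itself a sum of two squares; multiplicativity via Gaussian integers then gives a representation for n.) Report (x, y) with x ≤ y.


Step 1: Factor n = 2809 = 53^2.
Step 2: Check the mod-4 condition on each prime factor: 53 ≡ 1 (mod 4), exponent 2.
All primes ≡ 3 (mod 4) appear to even exponent (or don't appear), so by the two-squares theorem n IS expressible as a sum of two squares.
Step 3: Build a representation. Here n = 53 · 53 is a product of primes ≡ 1 (mod 4). Each prime p ≡ 1 (mod 4) is itself a sum of two squares; find a² by testing p − a² for a perfect square:
  53: 53 − 1² = 52, 53 − 2² = 49 = 7² ⇒ 53 = 2² + 7².
  Combine using the Brahmagupta–Fibonacci identity (a² + b²)(c² + d²) = (ac − bd)² + (ad + bc)² = (ac + bd)² + (ad − bc)²:
  53 · 53 = 2809: from (2² + 7²)(2² + 7²), take (2·2 − 7·7, 2·7 + 7·2) = (4 − 49, 14 + 14) = (-45, 28); dropping signs (only squares matter) gives (45, 28); check 45² + 28² = 2025 + 784 = 2809 ✓.
Step 4: Order so x ≤ y and verify: 28² + 45² = 784 + 2025 = 2809 = n. ✓

n = 2809 = 28² + 45² (one valid representation with x ≤ y).


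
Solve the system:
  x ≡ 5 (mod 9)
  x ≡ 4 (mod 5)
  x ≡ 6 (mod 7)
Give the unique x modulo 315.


Moduli 9, 5, 7 are pairwise coprime; by CRT there is a unique solution modulo M = 9 · 5 · 7 = 315.
Solve pairwise, accumulating the modulus:
  Start with x ≡ 5 (mod 9).
  Combine with x ≡ 4 (mod 5): since gcd(9, 5) = 1, we get a unique residue mod 45.
    Write x = 5 + 9·t and substitute into x ≡ 4 (mod 5): 9·t ≡ 4 − 5 = -1 (mod 5).
    Reduce coefficients mod 5: 4·t ≡ 4 (mod 5).
    The inverse of 4 mod 5 is 4 (since 4·4 = 16 = 3·5 + 1), so t ≡ 4·4 = 16 ≡ 1 (mod 5).
    Then x = 5 + 9·1 = 14, valid modulo lcm(9, 5) = 45: x ≡ 14 (mod 45).
  Combine with x ≡ 6 (mod 7): since gcd(45, 7) = 1, we get a unique residue mod 315.
    Write x = 14 + 45·t and substitute into x ≡ 6 (mod 7): 45·t ≡ 6 − 14 = -8 (mod 7).
    Reduce coefficients mod 7: 3·t ≡ 6 (mod 7).
    The inverse of 3 mod 7 is 5 (since 3·5 = 15 = 2·7 + 1), so t ≡ 5·6 = 30 ≡ 2 (mod 7).
    Then x = 14 + 45·2 = 104, valid modulo lcm(45, 7) = 315: x ≡ 104 (mod 315).
Verify: 104 mod 9 = 5 ✓, 104 mod 5 = 4 ✓, 104 mod 7 = 6 ✓.

x ≡ 104 (mod 315).


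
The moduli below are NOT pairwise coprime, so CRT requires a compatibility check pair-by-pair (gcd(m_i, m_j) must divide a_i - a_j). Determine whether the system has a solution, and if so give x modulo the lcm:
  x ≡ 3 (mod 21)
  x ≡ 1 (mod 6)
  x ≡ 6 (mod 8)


Moduli 21, 6, 8 are not pairwise coprime, so CRT works modulo lcm(m_i) when all pairwise compatibility conditions hold.
Pairwise compatibility: gcd(m_i, m_j) must divide a_i - a_j for every pair.
Merge one congruence at a time:
  Start: x ≡ 3 (mod 21).
  Combine with x ≡ 1 (mod 6): gcd(21, 6) = 3, and 1 - 3 = -2 is NOT divisible by 3.
    ⇒ system is inconsistent (no integer solution).

No solution (the system is inconsistent).


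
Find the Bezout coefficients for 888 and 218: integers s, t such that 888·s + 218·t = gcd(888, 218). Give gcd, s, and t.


Euclidean algorithm on (888, 218) — divide until remainder is 0:
  888 = 4 · 218 + 16
  218 = 13 · 16 + 10
  16 = 1 · 10 + 6
  10 = 1 · 6 + 4
  6 = 1 · 4 + 2
  4 = 2 · 2 + 0
gcd(888, 218) = 2.
Track Bezout coefficients alongside the remainders: start with r₀ = 888 = a·1 + b·0 (s = 1, t = 0) and r₁ = 218 = a·0 + b·1 (s = 0, t = 1); each new remainder r_{k+1} = r_{k-1} − q_k·r_k inherits s_{k+1} = s_{k-1} − q_k·s_k, t_{k+1} = t_{k-1} − q_k·t_k, so r_k = a·s_k + b·t_k at every step:
  q = 4: r = 16, s = 1 − 4·0 = 1, t = 0 − 4·1 = -4  (check: 888·1 + 218·(-4) = 16)
  q = 13: r = 10, s = 0 − 13·1 = -13, t = 1 − 13·(-4) = 53  (check: 888·(-13) + 218·53 = 10)
  q = 1: r = 6, s = 1 − 1·(-13) = 14, t = -4 − 1·53 = -57  (check: 888·14 + 218·(-57) = 6)
  q = 1: r = 4, s = -13 − 1·14 = -27, t = 53 − 1·(-57) = 110  (check: 888·(-27) + 218·110 = 4)
  q = 1: r = 2, s = 14 − 1·(-27) = 41, t = -57 − 1·110 = -167  (check: 888·41 + 218·(-167) = 2)
The row with r = 2 (the gcd) gives the Bezout coefficients s = 41, t = -167.
Result: 888 · (41) + 218 · (-167) = 2.

gcd(888, 218) = 2; s = 41, t = -167 (check: 888·41 + 218·(-167) = 2).


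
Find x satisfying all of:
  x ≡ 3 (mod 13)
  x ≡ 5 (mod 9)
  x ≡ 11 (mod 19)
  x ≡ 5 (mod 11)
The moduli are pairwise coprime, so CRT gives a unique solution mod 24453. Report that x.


Product of moduli M = 13 · 9 · 19 · 11 = 24453.
Merge one congruence at a time:
  Start: x ≡ 3 (mod 13).
  Combine with x ≡ 5 (mod 9); new modulus lcm = 117.
    Write x = 3 + 13·t and substitute into x ≡ 5 (mod 9): 13·t ≡ 5 − 3 = 2 (mod 9).
    Reduce coefficients mod 9: 4·t ≡ 2 (mod 9).
    The inverse of 4 mod 9 is 7 (since 4·7 = 28 = 3·9 + 1), so t ≡ 7·2 = 14 ≡ 5 (mod 9).
    Then x = 3 + 13·5 = 68, valid modulo lcm(13, 9) = 117: x ≡ 68 (mod 117).
  Combine with x ≡ 11 (mod 19); new modulus lcm = 2223.
    Write x = 68 + 117·t and substitute into x ≡ 11 (mod 19): 117·t ≡ 11 − 68 = -57 (mod 19).
    Reduce coefficients mod 19: 3·t ≡ 0 (mod 19).
    The inverse of 3 mod 19 is 13 (since 3·13 = 39 = 2·19 + 1), so t ≡ 13·0 = 0 ≡ 0 (mod 19).
    Then x = 68 + 117·0 = 68, valid modulo lcm(117, 19) = 2223: x ≡ 68 (mod 2223).
  Combine with x ≡ 5 (mod 11); new modulus lcm = 24453.
    Write x = 68 + 2223·t and substitute into x ≡ 5 (mod 11): 2223·t ≡ 5 − 68 = -63 (mod 11).
    Reduce coefficients mod 11: 1·t ≡ 3 (mod 11).
    So t ≡ 3 (mod 11).
    Then x = 68 + 2223·3 = 6737, valid modulo lcm(2223, 11) = 24453: x ≡ 6737 (mod 24453).
Verify against each original: 6737 mod 13 = 3, 6737 mod 9 = 5, 6737 mod 19 = 11, 6737 mod 11 = 5.

x ≡ 6737 (mod 24453).


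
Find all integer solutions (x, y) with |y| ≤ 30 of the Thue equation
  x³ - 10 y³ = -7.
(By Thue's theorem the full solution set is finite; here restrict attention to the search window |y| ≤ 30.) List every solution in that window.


The equation is x³ - 10y³ = -7. For fixed y, x³ = 10·y³ − 7, so a solution requires the RHS to be a perfect cube.
Strategy: iterate y from -30 to 30, compute RHS = 10·y³ − 7, and check whether it is a (positive or negative) perfect cube.
Check small values of y:
  y = 0: RHS = -7 is not a perfect cube.
  y = 1: RHS = 3 is not a perfect cube.
  y = -1: RHS = -17 is not a perfect cube.
  y = 2: RHS = 73 is not a perfect cube.
  y = -2: RHS = -87 is not a perfect cube.
  y = 3: RHS = 263 is not a perfect cube.
  y = -3: RHS = -277 is not a perfect cube.
Continuing the search up to |y| = 30 finds no solutions either.
No (x, y) in the scanned range satisfies the equation.

No integer solutions with |y| ≤ 30.


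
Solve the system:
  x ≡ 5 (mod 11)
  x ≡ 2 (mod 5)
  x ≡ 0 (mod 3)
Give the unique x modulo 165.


Moduli 11, 5, 3 are pairwise coprime; by CRT there is a unique solution modulo M = 11 · 5 · 3 = 165.
Solve pairwise, accumulating the modulus:
  Start with x ≡ 5 (mod 11).
  Combine with x ≡ 2 (mod 5): since gcd(11, 5) = 1, we get a unique residue mod 55.
    Write x = 5 + 11·t and substitute into x ≡ 2 (mod 5): 11·t ≡ 2 − 5 = -3 (mod 5).
    Reduce coefficients mod 5: 1·t ≡ 2 (mod 5).
    So t ≡ 2 (mod 5).
    Then x = 5 + 11·2 = 27, valid modulo lcm(11, 5) = 55: x ≡ 27 (mod 55).
  Combine with x ≡ 0 (mod 3): since gcd(55, 3) = 1, we get a unique residue mod 165.
    Write x = 27 + 55·t and substitute into x ≡ 0 (mod 3): 55·t ≡ 0 − 27 = -27 (mod 3).
    Reduce coefficients mod 3: 1·t ≡ 0 (mod 3).
    So t ≡ 0 (mod 3).
    Then x = 27 + 55·0 = 27, valid modulo lcm(55, 3) = 165: x ≡ 27 (mod 165).
Verify: 27 mod 11 = 5 ✓, 27 mod 5 = 2 ✓, 27 mod 3 = 0 ✓.

x ≡ 27 (mod 165).


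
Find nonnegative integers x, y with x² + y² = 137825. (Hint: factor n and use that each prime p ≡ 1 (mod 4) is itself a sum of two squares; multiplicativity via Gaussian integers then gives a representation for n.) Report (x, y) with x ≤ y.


Step 1: Factor n = 137825 = 5^2 · 37 · 149.
Step 2: Check the mod-4 condition on each prime factor: 5 ≡ 1 (mod 4), exponent 2; 37 ≡ 1 (mod 4), exponent 1; 149 ≡ 1 (mod 4), exponent 1.
All primes ≡ 3 (mod 4) appear to even exponent (or don't appear), so by the two-squares theorem n IS expressible as a sum of two squares.
Step 3: Build a representation. Group n = k² · m with k = 5 and m = 37 · 149 = 5513 (a product of primes ≡ 1 (mod 4)); a representation of m scales to one of n via (k·x)² + (k·y)² = k²(x² + y²). Each prime p ≡ 1 (mod 4) is itself a sum of two squares; find a² by testing p − a² for a perfect square:
  37: 37 − 1² = 36 = 6² ⇒ 37 = 1² + 6².
  149: 149 − 1² = 148, 149 − 2² = 145, 149 − 3² = 140, 149 − 4² = 133, 149 − 5² = 124, 149 − 6² = 113, 149 − 7² = 100 = 10² ⇒ 149 = 7² + 10².
  Combine using the Brahmagupta–Fibonacci identity (a² + b²)(c² + d²) = (ac − bd)² + (ad + bc)² = (ac + bd)² + (ad − bc)²:
  37 · 149 = 5513: from (1² + 6²)(7² + 10²), take (1·7 − 6·10, 1·10 + 6·7) = (7 − 60, 10 + 42) = (-53, 52); dropping signs (only squares matter) gives (53, 52); check 53² + 52² = 2809 + 2704 = 5513 ✓.
  Scale by k = 5: (5·53, 5·52) = (265, 260).
Step 4: Order so x ≤ y and verify: 260² + 265² = 67600 + 70225 = 137825 = n. ✓

n = 137825 = 260² + 265² (one valid representation with x ≤ y).


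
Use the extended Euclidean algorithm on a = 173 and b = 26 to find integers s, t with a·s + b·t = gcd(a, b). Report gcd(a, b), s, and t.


Euclidean algorithm on (173, 26) — divide until remainder is 0:
  173 = 6 · 26 + 17
  26 = 1 · 17 + 9
  17 = 1 · 9 + 8
  9 = 1 · 8 + 1
  8 = 8 · 1 + 0
gcd(173, 26) = 1.
Track Bezout coefficients alongside the remainders: start with r₀ = 173 = a·1 + b·0 (s = 1, t = 0) and r₁ = 26 = a·0 + b·1 (s = 0, t = 1); each new remainder r_{k+1} = r_{k-1} − q_k·r_k inherits s_{k+1} = s_{k-1} − q_k·s_k, t_{k+1} = t_{k-1} − q_k·t_k, so r_k = a·s_k + b·t_k at every step:
  q = 6: r = 17, s = 1 − 6·0 = 1, t = 0 − 6·1 = -6  (check: 173·1 + 26·(-6) = 17)
  q = 1: r = 9, s = 0 − 1·1 = -1, t = 1 − 1·(-6) = 7  (check: 173·(-1) + 26·7 = 9)
  q = 1: r = 8, s = 1 − 1·(-1) = 2, t = -6 − 1·7 = -13  (check: 173·2 + 26·(-13) = 8)
  q = 1: r = 1, s = -1 − 1·2 = -3, t = 7 − 1·(-13) = 20  (check: 173·(-3) + 26·20 = 1)
The row with r = 1 (the gcd) gives the Bezout coefficients s = -3, t = 20.
Result: 173 · (-3) + 26 · (20) = 1.

gcd(173, 26) = 1; s = -3, t = 20 (check: 173·(-3) + 26·20 = 1).


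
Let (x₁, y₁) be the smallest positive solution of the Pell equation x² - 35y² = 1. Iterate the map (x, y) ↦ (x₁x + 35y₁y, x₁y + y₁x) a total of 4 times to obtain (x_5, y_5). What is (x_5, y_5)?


Step 1: Find the fundamental solution (x₁, y₁) of x² - 35y² = 1.
  Expand √35 as a continued fraction. a₀ = ⌊√35⌋ = 5; iterate m_{k+1} = d_k·a_k − m_k, d_{k+1} = (35 − m_{k+1}²)/d_k, a_{k+1} = ⌊(a₀ + m_{k+1})/d_{k+1}⌋ (starting m₀ = 0, d₀ = 1), with convergents p_k = a_k·p_{k-1} + p_{k-2}, q_k = a_k·q_{k-1} + q_{k-2} (p₋₁ = 1, q₋₁ = 0):
  k = 0: a₀ = 5; p₀/q₀ = 5/1; p₀² − 35·q₀² = 25 − 35 = -10.
  k = 1: m = 5, d = 10, a = ⌊(5 + 5)/10⌋ = 1; p/q = (1·5 + 1)/(1·1 + 0) = 6/1; p² − 35·q² = 36 − 35 = 1.
  The first convergent with p² − 35·q² = 1 gives the fundamental solution (x₁, y₁) = (6, 1).
Step 2: Apply the recurrence (x_{n+1}, y_{n+1}) = (x₁x_n + 35y₁y_n, x₁y_n + y₁x_n) repeatedly.
  From (x_1, y_1) = (6, 1): x_2 = 6·6 + 35·1·1 = 71; y_2 = 6·1 + 1·6 = 12.
  From (x_2, y_2) = (71, 12): x_3 = 6·71 + 35·1·12 = 846; y_3 = 6·12 + 1·71 = 143.
  From (x_3, y_3) = (846, 143): x_4 = 6·846 + 35·1·143 = 10081; y_4 = 6·143 + 1·846 = 1704.
  From (x_4, y_4) = (10081, 1704): x_5 = 6·10081 + 35·1·1704 = 120126; y_5 = 6·1704 + 1·10081 = 20305.
Step 3: Verify x_5² - 35·y_5² = 14430255876 - 14430255875 = 1 (should be 1). ✓

(x_1, y_1) = (6, 1); (x_5, y_5) = (120126, 20305).


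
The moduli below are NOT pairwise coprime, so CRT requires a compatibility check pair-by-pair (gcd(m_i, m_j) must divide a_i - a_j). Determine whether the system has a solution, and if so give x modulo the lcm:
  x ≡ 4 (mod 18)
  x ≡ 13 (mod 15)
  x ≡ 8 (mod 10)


Moduli 18, 15, 10 are not pairwise coprime, so CRT works modulo lcm(m_i) when all pairwise compatibility conditions hold.
Pairwise compatibility: gcd(m_i, m_j) must divide a_i - a_j for every pair.
Merge one congruence at a time:
  Start: x ≡ 4 (mod 18).
  Combine with x ≡ 13 (mod 15): gcd(18, 15) = 3; 13 - 4 = 9, which IS divisible by 3, so compatible.
    Write x = 4 + 18·t and substitute into x ≡ 13 (mod 15): 18·t ≡ 13 − 4 = 9 (mod 15).
    Divide the congruence (and modulus) by g = 3: 6·t ≡ 3 (mod 5).
    Reduce coefficients mod 5: 1·t ≡ 3 (mod 5).
    So t ≡ 3 (mod 5).
    Then x = 4 + 18·3 = 58, valid modulo lcm(18, 15) = 90: x ≡ 58 (mod 90).
  Combine with x ≡ 8 (mod 10): gcd(90, 10) = 10; 8 - 58 = -50, which IS divisible by 10, so compatible.
    Write x = 58 + 90·t and substitute into x ≡ 8 (mod 10): 90·t ≡ 8 − 58 = -50 (mod 10).
    Divide the congruence (and modulus) by g = 10: 9·t ≡ -5 (mod 1).
    Modulo 1 every t works; take t = 0.
    Then x = 58 + 90·0 = 58, valid modulo lcm(90, 10) = 90: x ≡ 58 (mod 90).
Verify: 58 mod 18 = 4, 58 mod 15 = 13, 58 mod 10 = 8.

x ≡ 58 (mod 90).


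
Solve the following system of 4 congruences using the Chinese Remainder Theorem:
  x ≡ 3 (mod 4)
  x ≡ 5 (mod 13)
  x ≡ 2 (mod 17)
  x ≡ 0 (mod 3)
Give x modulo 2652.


Product of moduli M = 4 · 13 · 17 · 3 = 2652.
Merge one congruence at a time:
  Start: x ≡ 3 (mod 4).
  Combine with x ≡ 5 (mod 13); new modulus lcm = 52.
    Write x = 3 + 4·t and substitute into x ≡ 5 (mod 13): 4·t ≡ 5 − 3 = 2 (mod 13).
    The inverse of 4 mod 13 is 10 (since 4·10 = 40 = 3·13 + 1), so t ≡ 10·2 = 20 ≡ 7 (mod 13).
    Then x = 3 + 4·7 = 31, valid modulo lcm(4, 13) = 52: x ≡ 31 (mod 52).
  Combine with x ≡ 2 (mod 17); new modulus lcm = 884.
    Write x = 31 + 52·t and substitute into x ≡ 2 (mod 17): 52·t ≡ 2 − 31 = -29 (mod 17).
    Reduce coefficients mod 17: 1·t ≡ 5 (mod 17).
    So t ≡ 5 (mod 17).
    Then x = 31 + 52·5 = 291, valid modulo lcm(52, 17) = 884: x ≡ 291 (mod 884).
  Combine with x ≡ 0 (mod 3); new modulus lcm = 2652.
    Write x = 291 + 884·t and substitute into x ≡ 0 (mod 3): 884·t ≡ 0 − 291 = -291 (mod 3).
    Reduce coefficients mod 3: 2·t ≡ 0 (mod 3).
    The inverse of 2 mod 3 is 2 (since 2·2 = 4 = 1·3 + 1), so t ≡ 2·0 = 0 ≡ 0 (mod 3).
    Then x = 291 + 884·0 = 291, valid modulo lcm(884, 3) = 2652: x ≡ 291 (mod 2652).
Verify against each original: 291 mod 4 = 3, 291 mod 13 = 5, 291 mod 17 = 2, 291 mod 3 = 0.

x ≡ 291 (mod 2652).


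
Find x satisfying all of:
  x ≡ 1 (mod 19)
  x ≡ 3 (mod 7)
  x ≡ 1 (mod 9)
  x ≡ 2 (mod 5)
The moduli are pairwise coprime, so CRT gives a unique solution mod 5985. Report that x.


Product of moduli M = 19 · 7 · 9 · 5 = 5985.
Merge one congruence at a time:
  Start: x ≡ 1 (mod 19).
  Combine with x ≡ 3 (mod 7); new modulus lcm = 133.
    Write x = 1 + 19·t and substitute into x ≡ 3 (mod 7): 19·t ≡ 3 − 1 = 2 (mod 7).
    Reduce coefficients mod 7: 5·t ≡ 2 (mod 7).
    The inverse of 5 mod 7 is 3 (since 5·3 = 15 = 2·7 + 1), so t ≡ 3·2 = 6 ≡ 6 (mod 7).
    Then x = 1 + 19·6 = 115, valid modulo lcm(19, 7) = 133: x ≡ 115 (mod 133).
  Combine with x ≡ 1 (mod 9); new modulus lcm = 1197.
    Write x = 115 + 133·t and substitute into x ≡ 1 (mod 9): 133·t ≡ 1 − 115 = -114 (mod 9).
    Reduce coefficients mod 9: 7·t ≡ 3 (mod 9).
    The inverse of 7 mod 9 is 4 (since 7·4 = 28 = 3·9 + 1), so t ≡ 4·3 = 12 ≡ 3 (mod 9).
    Then x = 115 + 133·3 = 514, valid modulo lcm(133, 9) = 1197: x ≡ 514 (mod 1197).
  Combine with x ≡ 2 (mod 5); new modulus lcm = 5985.
    Write x = 514 + 1197·t and substitute into x ≡ 2 (mod 5): 1197·t ≡ 2 − 514 = -512 (mod 5).
    Reduce coefficients mod 5: 2·t ≡ 3 (mod 5).
    The inverse of 2 mod 5 is 3 (since 2·3 = 6 = 1·5 + 1), so t ≡ 3·3 = 9 ≡ 4 (mod 5).
    Then x = 514 + 1197·4 = 5302, valid modulo lcm(1197, 5) = 5985: x ≡ 5302 (mod 5985).
Verify against each original: 5302 mod 19 = 1, 5302 mod 7 = 3, 5302 mod 9 = 1, 5302 mod 5 = 2.

x ≡ 5302 (mod 5985).


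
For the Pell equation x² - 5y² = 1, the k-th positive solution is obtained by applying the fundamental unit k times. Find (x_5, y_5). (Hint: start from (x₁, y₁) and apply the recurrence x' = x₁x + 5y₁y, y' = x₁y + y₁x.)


Step 1: Find the fundamental solution (x₁, y₁) of x² - 5y² = 1.
  Expand √5 as a continued fraction. a₀ = ⌊√5⌋ = 2; iterate m_{k+1} = d_k·a_k − m_k, d_{k+1} = (5 − m_{k+1}²)/d_k, a_{k+1} = ⌊(a₀ + m_{k+1})/d_{k+1}⌋ (starting m₀ = 0, d₀ = 1), with convergents p_k = a_k·p_{k-1} + p_{k-2}, q_k = a_k·q_{k-1} + q_{k-2} (p₋₁ = 1, q₋₁ = 0):
  k = 0: a₀ = 2; p₀/q₀ = 2/1; p₀² − 5·q₀² = 4 − 5 = -1.
  k = 1: m = 2, d = 1, a = ⌊(2 + 2)/1⌋ = 4; p/q = (4·2 + 1)/(4·1 + 0) = 9/4; p² − 5·q² = 81 − 80 = 1.
  The first convergent with p² − 5·q² = 1 gives the fundamental solution (x₁, y₁) = (9, 4).
Step 2: Apply the recurrence (x_{n+1}, y_{n+1}) = (x₁x_n + 5y₁y_n, x₁y_n + y₁x_n) repeatedly.
  From (x_1, y_1) = (9, 4): x_2 = 9·9 + 5·4·4 = 161; y_2 = 9·4 + 4·9 = 72.
  From (x_2, y_2) = (161, 72): x_3 = 9·161 + 5·4·72 = 2889; y_3 = 9·72 + 4·161 = 1292.
  From (x_3, y_3) = (2889, 1292): x_4 = 9·2889 + 5·4·1292 = 51841; y_4 = 9·1292 + 4·2889 = 23184.
  From (x_4, y_4) = (51841, 23184): x_5 = 9·51841 + 5·4·23184 = 930249; y_5 = 9·23184 + 4·51841 = 416020.
Step 3: Verify x_5² - 5·y_5² = 865363202001 - 865363202000 = 1 (should be 1). ✓

(x_1, y_1) = (9, 4); (x_5, y_5) = (930249, 416020).


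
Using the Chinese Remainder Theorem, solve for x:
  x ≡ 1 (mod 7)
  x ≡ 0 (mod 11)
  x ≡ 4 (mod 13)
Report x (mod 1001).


Moduli 7, 11, 13 are pairwise coprime; by CRT there is a unique solution modulo M = 7 · 11 · 13 = 1001.
Solve pairwise, accumulating the modulus:
  Start with x ≡ 1 (mod 7).
  Combine with x ≡ 0 (mod 11): since gcd(7, 11) = 1, we get a unique residue mod 77.
    Write x = 1 + 7·t and substitute into x ≡ 0 (mod 11): 7·t ≡ 0 − 1 = -1 (mod 11).
    Reduce coefficients mod 11: 7·t ≡ 10 (mod 11).
    The inverse of 7 mod 11 is 8 (since 7·8 = 56 = 5·11 + 1), so t ≡ 8·10 = 80 ≡ 3 (mod 11).
    Then x = 1 + 7·3 = 22, valid modulo lcm(7, 11) = 77: x ≡ 22 (mod 77).
  Combine with x ≡ 4 (mod 13): since gcd(77, 13) = 1, we get a unique residue mod 1001.
    Write x = 22 + 77·t and substitute into x ≡ 4 (mod 13): 77·t ≡ 4 − 22 = -18 (mod 13).
    Reduce coefficients mod 13: 12·t ≡ 8 (mod 13).
    The inverse of 12 mod 13 is 12 (since 12·12 = 144 = 11·13 + 1), so t ≡ 12·8 = 96 ≡ 5 (mod 13).
    Then x = 22 + 77·5 = 407, valid modulo lcm(77, 13) = 1001: x ≡ 407 (mod 1001).
Verify: 407 mod 7 = 1 ✓, 407 mod 11 = 0 ✓, 407 mod 13 = 4 ✓.

x ≡ 407 (mod 1001).


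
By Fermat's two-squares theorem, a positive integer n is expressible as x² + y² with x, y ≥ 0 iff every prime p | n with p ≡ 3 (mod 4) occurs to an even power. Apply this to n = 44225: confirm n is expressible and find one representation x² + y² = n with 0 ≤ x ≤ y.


Step 1: Factor n = 44225 = 5^2 · 29 · 61.
Step 2: Check the mod-4 condition on each prime factor: 5 ≡ 1 (mod 4), exponent 2; 29 ≡ 1 (mod 4), exponent 1; 61 ≡ 1 (mod 4), exponent 1.
All primes ≡ 3 (mod 4) appear to even exponent (or don't appear), so by the two-squares theorem n IS expressible as a sum of two squares.
Step 3: Build a representation. Group n = k² · m with k = 5 and m = 29 · 61 = 1769 (a product of primes ≡ 1 (mod 4)); a representation of m scales to one of n via (k·x)² + (k·y)² = k²(x² + y²). Each prime p ≡ 1 (mod 4) is itself a sum of two squares; find a² by testing p − a² for a perfect square:
  29: 29 − 1² = 28, 29 − 2² = 25 = 5² ⇒ 29 = 2² + 5².
  61: 61 − 1² = 60, 61 − 2² = 57, 61 − 3² = 52, 61 − 4² = 45, 61 − 5² = 36 = 6² ⇒ 61 = 5² + 6².
  Combine using the Brahmagupta–Fibonacci identity (a² + b²)(c² + d²) = (ac − bd)² + (ad + bc)² = (ac + bd)² + (ad − bc)²:
  29 · 61 = 1769: from (2² + 5²)(5² + 6²), take (2·5 − 5·6, 2·6 + 5·5) = (10 − 30, 12 + 25) = (-20, 37); dropping signs (only squares matter) gives (20, 37); check 20² + 37² = 400 + 1369 = 1769 ✓.
  Scale by k = 5: (5·20, 5·37) = (100, 185).
Step 4: Order so x ≤ y and verify: 100² + 185² = 10000 + 34225 = 44225 = n. ✓

n = 44225 = 100² + 185² (one valid representation with x ≤ y).


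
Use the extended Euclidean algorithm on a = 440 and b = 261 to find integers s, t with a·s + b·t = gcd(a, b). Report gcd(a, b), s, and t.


Euclidean algorithm on (440, 261) — divide until remainder is 0:
  440 = 1 · 261 + 179
  261 = 1 · 179 + 82
  179 = 2 · 82 + 15
  82 = 5 · 15 + 7
  15 = 2 · 7 + 1
  7 = 7 · 1 + 0
gcd(440, 261) = 1.
Track Bezout coefficients alongside the remainders: start with r₀ = 440 = a·1 + b·0 (s = 1, t = 0) and r₁ = 261 = a·0 + b·1 (s = 0, t = 1); each new remainder r_{k+1} = r_{k-1} − q_k·r_k inherits s_{k+1} = s_{k-1} − q_k·s_k, t_{k+1} = t_{k-1} − q_k·t_k, so r_k = a·s_k + b·t_k at every step:
  q = 1: r = 179, s = 1 − 1·0 = 1, t = 0 − 1·1 = -1  (check: 440·1 + 261·(-1) = 179)
  q = 1: r = 82, s = 0 − 1·1 = -1, t = 1 − 1·(-1) = 2  (check: 440·(-1) + 261·2 = 82)
  q = 2: r = 15, s = 1 − 2·(-1) = 3, t = -1 − 2·2 = -5  (check: 440·3 + 261·(-5) = 15)
  q = 5: r = 7, s = -1 − 5·3 = -16, t = 2 − 5·(-5) = 27  (check: 440·(-16) + 261·27 = 7)
  q = 2: r = 1, s = 3 − 2·(-16) = 35, t = -5 − 2·27 = -59  (check: 440·35 + 261·(-59) = 1)
The row with r = 1 (the gcd) gives the Bezout coefficients s = 35, t = -59.
Result: 440 · (35) + 261 · (-59) = 1.

gcd(440, 261) = 1; s = 35, t = -59 (check: 440·35 + 261·(-59) = 1).


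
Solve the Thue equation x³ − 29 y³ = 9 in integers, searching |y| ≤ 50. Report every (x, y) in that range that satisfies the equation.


The equation is x³ - 29y³ = 9. For fixed y, x³ = 29·y³ + 9, so a solution requires the RHS to be a perfect cube.
Strategy: iterate y from -50 to 50, compute RHS = 29·y³ + 9, and check whether it is a (positive or negative) perfect cube.
Check small values of y:
  y = 0: RHS = 9 is not a perfect cube.
  y = 1: RHS = 38 is not a perfect cube.
  y = -1: RHS = -20 is not a perfect cube.
  y = 2: RHS = 241 is not a perfect cube.
  y = -2: RHS = -223 is not a perfect cube.
  y = 3: RHS = 792 is not a perfect cube.
  y = -3: RHS = -774 is not a perfect cube.
Continuing the search up to |y| = 50 finds no solutions either.
No (x, y) in the scanned range satisfies the equation.

No integer solutions with |y| ≤ 50.


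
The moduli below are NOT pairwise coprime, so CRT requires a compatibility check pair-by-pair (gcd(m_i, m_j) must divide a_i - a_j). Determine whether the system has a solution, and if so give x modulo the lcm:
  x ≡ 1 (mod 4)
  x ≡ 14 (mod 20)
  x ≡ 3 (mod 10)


Moduli 4, 20, 10 are not pairwise coprime, so CRT works modulo lcm(m_i) when all pairwise compatibility conditions hold.
Pairwise compatibility: gcd(m_i, m_j) must divide a_i - a_j for every pair.
Merge one congruence at a time:
  Start: x ≡ 1 (mod 4).
  Combine with x ≡ 14 (mod 20): gcd(4, 20) = 4, and 14 - 1 = 13 is NOT divisible by 4.
    ⇒ system is inconsistent (no integer solution).

No solution (the system is inconsistent).


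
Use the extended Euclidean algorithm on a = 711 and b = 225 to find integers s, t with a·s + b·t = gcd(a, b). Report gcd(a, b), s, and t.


Euclidean algorithm on (711, 225) — divide until remainder is 0:
  711 = 3 · 225 + 36
  225 = 6 · 36 + 9
  36 = 4 · 9 + 0
gcd(711, 225) = 9.
Track Bezout coefficients alongside the remainders: start with r₀ = 711 = a·1 + b·0 (s = 1, t = 0) and r₁ = 225 = a·0 + b·1 (s = 0, t = 1); each new remainder r_{k+1} = r_{k-1} − q_k·r_k inherits s_{k+1} = s_{k-1} − q_k·s_k, t_{k+1} = t_{k-1} − q_k·t_k, so r_k = a·s_k + b·t_k at every step:
  q = 3: r = 36, s = 1 − 3·0 = 1, t = 0 − 3·1 = -3  (check: 711·1 + 225·(-3) = 36)
  q = 6: r = 9, s = 0 − 6·1 = -6, t = 1 − 6·(-3) = 19  (check: 711·(-6) + 225·19 = 9)
The row with r = 9 (the gcd) gives the Bezout coefficients s = -6, t = 19.
Result: 711 · (-6) + 225 · (19) = 9.

gcd(711, 225) = 9; s = -6, t = 19 (check: 711·(-6) + 225·19 = 9).


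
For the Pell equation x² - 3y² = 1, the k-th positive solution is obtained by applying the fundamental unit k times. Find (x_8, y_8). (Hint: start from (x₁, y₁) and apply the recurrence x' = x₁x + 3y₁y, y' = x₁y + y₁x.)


Step 1: Find the fundamental solution (x₁, y₁) of x² - 3y² = 1.
  Expand √3 as a continued fraction. a₀ = ⌊√3⌋ = 1; iterate m_{k+1} = d_k·a_k − m_k, d_{k+1} = (3 − m_{k+1}²)/d_k, a_{k+1} = ⌊(a₀ + m_{k+1})/d_{k+1}⌋ (starting m₀ = 0, d₀ = 1), with convergents p_k = a_k·p_{k-1} + p_{k-2}, q_k = a_k·q_{k-1} + q_{k-2} (p₋₁ = 1, q₋₁ = 0):
  k = 0: a₀ = 1; p₀/q₀ = 1/1; p₀² − 3·q₀² = 1 − 3 = -2.
  k = 1: m = 1, d = 2, a = ⌊(1 + 1)/2⌋ = 1; p/q = (1·1 + 1)/(1·1 + 0) = 2/1; p² − 3·q² = 4 − 3 = 1.
  The first convergent with p² − 3·q² = 1 gives the fundamental solution (x₁, y₁) = (2, 1).
Step 2: Apply the recurrence (x_{n+1}, y_{n+1}) = (x₁x_n + 3y₁y_n, x₁y_n + y₁x_n) repeatedly.
  From (x_1, y_1) = (2, 1): x_2 = 2·2 + 3·1·1 = 7; y_2 = 2·1 + 1·2 = 4.
  From (x_2, y_2) = (7, 4): x_3 = 2·7 + 3·1·4 = 26; y_3 = 2·4 + 1·7 = 15.
  From (x_3, y_3) = (26, 15): x_4 = 2·26 + 3·1·15 = 97; y_4 = 2·15 + 1·26 = 56.
  From (x_4, y_4) = (97, 56): x_5 = 2·97 + 3·1·56 = 362; y_5 = 2·56 + 1·97 = 209.
  From (x_5, y_5) = (362, 209): x_6 = 2·362 + 3·1·209 = 1351; y_6 = 2·209 + 1·362 = 780.
  From (x_6, y_6) = (1351, 780): x_7 = 2·1351 + 3·1·780 = 5042; y_7 = 2·780 + 1·1351 = 2911.
  From (x_7, y_7) = (5042, 2911): x_8 = 2·5042 + 3·1·2911 = 18817; y_8 = 2·2911 + 1·5042 = 10864.
Step 3: Verify x_8² - 3·y_8² = 354079489 - 354079488 = 1 (should be 1). ✓

(x_1, y_1) = (2, 1); (x_8, y_8) = (18817, 10864).


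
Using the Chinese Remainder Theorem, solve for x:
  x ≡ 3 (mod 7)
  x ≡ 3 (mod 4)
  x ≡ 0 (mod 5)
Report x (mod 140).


Moduli 7, 4, 5 are pairwise coprime; by CRT there is a unique solution modulo M = 7 · 4 · 5 = 140.
Solve pairwise, accumulating the modulus:
  Start with x ≡ 3 (mod 7).
  Combine with x ≡ 3 (mod 4): since gcd(7, 4) = 1, we get a unique residue mod 28.
    Write x = 3 + 7·t and substitute into x ≡ 3 (mod 4): 7·t ≡ 3 − 3 = 0 (mod 4).
    Reduce coefficients mod 4: 3·t ≡ 0 (mod 4).
    The inverse of 3 mod 4 is 3 (since 3·3 = 9 = 2·4 + 1), so t ≡ 3·0 = 0 ≡ 0 (mod 4).
    Then x = 3 + 7·0 = 3, valid modulo lcm(7, 4) = 28: x ≡ 3 (mod 28).
  Combine with x ≡ 0 (mod 5): since gcd(28, 5) = 1, we get a unique residue mod 140.
    Write x = 3 + 28·t and substitute into x ≡ 0 (mod 5): 28·t ≡ 0 − 3 = -3 (mod 5).
    Reduce coefficients mod 5: 3·t ≡ 2 (mod 5).
    The inverse of 3 mod 5 is 2 (since 3·2 = 6 = 1·5 + 1), so t ≡ 2·2 = 4 ≡ 4 (mod 5).
    Then x = 3 + 28·4 = 115, valid modulo lcm(28, 5) = 140: x ≡ 115 (mod 140).
Verify: 115 mod 7 = 3 ✓, 115 mod 4 = 3 ✓, 115 mod 5 = 0 ✓.

x ≡ 115 (mod 140).


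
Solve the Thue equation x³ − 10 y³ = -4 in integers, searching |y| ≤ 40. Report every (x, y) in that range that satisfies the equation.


The equation is x³ - 10y³ = -4. For fixed y, x³ = 10·y³ − 4, so a solution requires the RHS to be a perfect cube.
Strategy: iterate y from -40 to 40, compute RHS = 10·y³ − 4, and check whether it is a (positive or negative) perfect cube.
Check small values of y:
  y = 0: RHS = -4 is not a perfect cube.
  y = 1: RHS = 6 is not a perfect cube.
  y = -1: RHS = -14 is not a perfect cube.
  y = 2: RHS = 76 is not a perfect cube.
  y = -2: RHS = -84 is not a perfect cube.
  y = 3: RHS = 266 is not a perfect cube.
  y = -3: RHS = -274 is not a perfect cube.
Continuing the search up to |y| = 40 finds no solutions either.
No (x, y) in the scanned range satisfies the equation.

No integer solutions with |y| ≤ 40.


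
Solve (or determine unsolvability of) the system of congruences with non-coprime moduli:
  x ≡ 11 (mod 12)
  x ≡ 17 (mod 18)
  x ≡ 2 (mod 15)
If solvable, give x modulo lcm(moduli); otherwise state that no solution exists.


Moduli 12, 18, 15 are not pairwise coprime, so CRT works modulo lcm(m_i) when all pairwise compatibility conditions hold.
Pairwise compatibility: gcd(m_i, m_j) must divide a_i - a_j for every pair.
Merge one congruence at a time:
  Start: x ≡ 11 (mod 12).
  Combine with x ≡ 17 (mod 18): gcd(12, 18) = 6; 17 - 11 = 6, which IS divisible by 6, so compatible.
    Write x = 11 + 12·t and substitute into x ≡ 17 (mod 18): 12·t ≡ 17 − 11 = 6 (mod 18).
    Divide the congruence (and modulus) by g = 6: 2·t ≡ 1 (mod 3).
    The inverse of 2 mod 3 is 2 (since 2·2 = 4 = 1·3 + 1), so t ≡ 2·1 = 2 ≡ 2 (mod 3).
    Then x = 11 + 12·2 = 35, valid modulo lcm(12, 18) = 36: x ≡ 35 (mod 36).
  Combine with x ≡ 2 (mod 15): gcd(36, 15) = 3; 2 - 35 = -33, which IS divisible by 3, so compatible.
    Write x = 35 + 36·t and substitute into x ≡ 2 (mod 15): 36·t ≡ 2 − 35 = -33 (mod 15).
    Divide the congruence (and modulus) by g = 3: 12·t ≡ -11 (mod 5).
    Reduce coefficients mod 5: 2·t ≡ 4 (mod 5).
    The inverse of 2 mod 5 is 3 (since 2·3 = 6 = 1·5 + 1), so t ≡ 3·4 = 12 ≡ 2 (mod 5).
    Then x = 35 + 36·2 = 107, valid modulo lcm(36, 15) = 180: x ≡ 107 (mod 180).
Verify: 107 mod 12 = 11, 107 mod 18 = 17, 107 mod 15 = 2.

x ≡ 107 (mod 180).


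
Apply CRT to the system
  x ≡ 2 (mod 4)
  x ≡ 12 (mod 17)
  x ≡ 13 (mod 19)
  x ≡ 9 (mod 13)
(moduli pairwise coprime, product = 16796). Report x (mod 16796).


Product of moduli M = 4 · 17 · 19 · 13 = 16796.
Merge one congruence at a time:
  Start: x ≡ 2 (mod 4).
  Combine with x ≡ 12 (mod 17); new modulus lcm = 68.
    Write x = 2 + 4·t and substitute into x ≡ 12 (mod 17): 4·t ≡ 12 − 2 = 10 (mod 17).
    The inverse of 4 mod 17 is 13 (since 4·13 = 52 = 3·17 + 1), so t ≡ 13·10 = 130 ≡ 11 (mod 17).
    Then x = 2 + 4·11 = 46, valid modulo lcm(4, 17) = 68: x ≡ 46 (mod 68).
  Combine with x ≡ 13 (mod 19); new modulus lcm = 1292.
    Write x = 46 + 68·t and substitute into x ≡ 13 (mod 19): 68·t ≡ 13 − 46 = -33 (mod 19).
    Reduce coefficients mod 19: 11·t ≡ 5 (mod 19).
    The inverse of 11 mod 19 is 7 (since 11·7 = 77 = 4·19 + 1), so t ≡ 7·5 = 35 ≡ 16 (mod 19).
    Then x = 46 + 68·16 = 1134, valid modulo lcm(68, 19) = 1292: x ≡ 1134 (mod 1292).
  Combine with x ≡ 9 (mod 13); new modulus lcm = 16796.
    Write x = 1134 + 1292·t and substitute into x ≡ 9 (mod 13): 1292·t ≡ 9 − 1134 = -1125 (mod 13).
    Reduce coefficients mod 13: 5·t ≡ 6 (mod 13).
    The inverse of 5 mod 13 is 8 (since 5·8 = 40 = 3·13 + 1), so t ≡ 8·6 = 48 ≡ 9 (mod 13).
    Then x = 1134 + 1292·9 = 12762, valid modulo lcm(1292, 13) = 16796: x ≡ 12762 (mod 16796).
Verify against each original: 12762 mod 4 = 2, 12762 mod 17 = 12, 12762 mod 19 = 13, 12762 mod 13 = 9.

x ≡ 12762 (mod 16796).


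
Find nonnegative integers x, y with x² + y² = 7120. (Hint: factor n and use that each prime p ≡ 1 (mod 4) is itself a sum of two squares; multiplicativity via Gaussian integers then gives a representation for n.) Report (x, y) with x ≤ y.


Step 1: Factor n = 7120 = 2^4 · 5 · 89.
Step 2: Check the mod-4 condition on each prime factor: 2 = 2 (special); 5 ≡ 1 (mod 4), exponent 1; 89 ≡ 1 (mod 4), exponent 1.
All primes ≡ 3 (mod 4) appear to even exponent (or don't appear), so by the two-squares theorem n IS expressible as a sum of two squares.
Step 3: Build a representation. Group n = k² · m with k = 4 and m = 5 · 89 = 445 (a product of primes ≡ 1 (mod 4)); a representation of m scales to one of n via (k·x)² + (k·y)² = k²(x² + y²). Each prime p ≡ 1 (mod 4) is itself a sum of two squares; find a² by testing p − a² for a perfect square:
  5: 5 − 1² = 4 = 2² ⇒ 5 = 1² + 2².
  89: 89 − 1² = 88, 89 − 2² = 85, 89 − 3² = 80, 89 − 4² = 73, 89 − 5² = 64 = 8² ⇒ 89 = 5² + 8².
  Combine using the Brahmagupta–Fibonacci identity (a² + b²)(c² + d²) = (ac − bd)² + (ad + bc)² = (ac + bd)² + (ad − bc)²:
  5 · 89 = 445: from (1² + 2²)(5² + 8²), take (1·5 − 2·8, 1·8 + 2·5) = (5 − 16, 8 + 10) = (-11, 18); dropping signs (only squares matter) gives (11, 18); check 11² + 18² = 121 + 324 = 445 ✓.
  Scale by k = 4: (4·11, 4·18) = (44, 72).
Step 4: Order so x ≤ y and verify: 44² + 72² = 1936 + 5184 = 7120 = n. ✓

n = 7120 = 44² + 72² (one valid representation with x ≤ y).


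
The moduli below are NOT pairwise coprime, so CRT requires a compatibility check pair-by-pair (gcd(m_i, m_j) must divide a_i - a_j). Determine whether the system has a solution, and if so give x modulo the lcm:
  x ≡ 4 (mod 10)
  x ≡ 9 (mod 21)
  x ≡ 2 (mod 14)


Moduli 10, 21, 14 are not pairwise coprime, so CRT works modulo lcm(m_i) when all pairwise compatibility conditions hold.
Pairwise compatibility: gcd(m_i, m_j) must divide a_i - a_j for every pair.
Merge one congruence at a time:
  Start: x ≡ 4 (mod 10).
  Combine with x ≡ 9 (mod 21): gcd(10, 21) = 1; 9 - 4 = 5, which IS divisible by 1, so compatible.
    Write x = 4 + 10·t and substitute into x ≡ 9 (mod 21): 10·t ≡ 9 − 4 = 5 (mod 21).
    The inverse of 10 mod 21 is 19 (since 10·19 = 190 = 9·21 + 1), so t ≡ 19·5 = 95 ≡ 11 (mod 21).
    Then x = 4 + 10·11 = 114, valid modulo lcm(10, 21) = 210: x ≡ 114 (mod 210).
  Combine with x ≡ 2 (mod 14): gcd(210, 14) = 14; 2 - 114 = -112, which IS divisible by 14, so compatible.
    Write x = 114 + 210·t and substitute into x ≡ 2 (mod 14): 210·t ≡ 2 − 114 = -112 (mod 14).
    Divide the congruence (and modulus) by g = 14: 15·t ≡ -8 (mod 1).
    Modulo 1 every t works; take t = 0.
    Then x = 114 + 210·0 = 114, valid modulo lcm(210, 14) = 210: x ≡ 114 (mod 210).
Verify: 114 mod 10 = 4, 114 mod 21 = 9, 114 mod 14 = 2.

x ≡ 114 (mod 210).


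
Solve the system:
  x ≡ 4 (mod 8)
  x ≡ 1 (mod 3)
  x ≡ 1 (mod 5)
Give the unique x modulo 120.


Moduli 8, 3, 5 are pairwise coprime; by CRT there is a unique solution modulo M = 8 · 3 · 5 = 120.
Solve pairwise, accumulating the modulus:
  Start with x ≡ 4 (mod 8).
  Combine with x ≡ 1 (mod 3): since gcd(8, 3) = 1, we get a unique residue mod 24.
    Write x = 4 + 8·t and substitute into x ≡ 1 (mod 3): 8·t ≡ 1 − 4 = -3 (mod 3).
    Reduce coefficients mod 3: 2·t ≡ 0 (mod 3).
    The inverse of 2 mod 3 is 2 (since 2·2 = 4 = 1·3 + 1), so t ≡ 2·0 = 0 ≡ 0 (mod 3).
    Then x = 4 + 8·0 = 4, valid modulo lcm(8, 3) = 24: x ≡ 4 (mod 24).
  Combine with x ≡ 1 (mod 5): since gcd(24, 5) = 1, we get a unique residue mod 120.
    Write x = 4 + 24·t and substitute into x ≡ 1 (mod 5): 24·t ≡ 1 − 4 = -3 (mod 5).
    Reduce coefficients mod 5: 4·t ≡ 2 (mod 5).
    The inverse of 4 mod 5 is 4 (since 4·4 = 16 = 3·5 + 1), so t ≡ 4·2 = 8 ≡ 3 (mod 5).
    Then x = 4 + 24·3 = 76, valid modulo lcm(24, 5) = 120: x ≡ 76 (mod 120).
Verify: 76 mod 8 = 4 ✓, 76 mod 3 = 1 ✓, 76 mod 5 = 1 ✓.

x ≡ 76 (mod 120).


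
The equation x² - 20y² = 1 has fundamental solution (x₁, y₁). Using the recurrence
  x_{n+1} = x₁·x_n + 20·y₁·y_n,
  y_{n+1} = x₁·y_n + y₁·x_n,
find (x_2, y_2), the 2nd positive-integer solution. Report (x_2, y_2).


Step 1: Find the fundamental solution (x₁, y₁) of x² - 20y² = 1.
  Expand √20 as a continued fraction. a₀ = ⌊√20⌋ = 4; iterate m_{k+1} = d_k·a_k − m_k, d_{k+1} = (20 − m_{k+1}²)/d_k, a_{k+1} = ⌊(a₀ + m_{k+1})/d_{k+1}⌋ (starting m₀ = 0, d₀ = 1), with convergents p_k = a_k·p_{k-1} + p_{k-2}, q_k = a_k·q_{k-1} + q_{k-2} (p₋₁ = 1, q₋₁ = 0):
  k = 0: a₀ = 4; p₀/q₀ = 4/1; p₀² − 20·q₀² = 16 − 20 = -4.
  k = 1: m = 4, d = 4, a = ⌊(4 + 4)/4⌋ = 2; p/q = (2·4 + 1)/(2·1 + 0) = 9/2; p² − 20·q² = 81 − 80 = 1.
  The first convergent with p² − 20·q² = 1 gives the fundamental solution (x₁, y₁) = (9, 2).
Step 2: Apply the recurrence (x_{n+1}, y_{n+1}) = (x₁x_n + 20y₁y_n, x₁y_n + y₁x_n) repeatedly.
  From (x_1, y_1) = (9, 2): x_2 = 9·9 + 20·2·2 = 161; y_2 = 9·2 + 2·9 = 36.
Step 3: Verify x_2² - 20·y_2² = 25921 - 25920 = 1 (should be 1). ✓

(x_1, y_1) = (9, 2); (x_2, y_2) = (161, 36).


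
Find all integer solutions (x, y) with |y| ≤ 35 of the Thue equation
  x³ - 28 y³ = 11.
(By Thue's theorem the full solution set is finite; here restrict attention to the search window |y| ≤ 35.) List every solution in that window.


The equation is x³ - 28y³ = 11. For fixed y, x³ = 28·y³ + 11, so a solution requires the RHS to be a perfect cube.
Strategy: iterate y from -35 to 35, compute RHS = 28·y³ + 11, and check whether it is a (positive or negative) perfect cube.
Check small values of y:
  y = 0: RHS = 11 is not a perfect cube.
  y = 1: RHS = 39 is not a perfect cube.
  y = -1: RHS = -17 is not a perfect cube.
  y = 2: RHS = 235 is not a perfect cube.
  y = -2: RHS = -213 is not a perfect cube.
  y = 3: RHS = 767 is not a perfect cube.
  y = -3: RHS = -745 is not a perfect cube.
Continuing the search up to |y| = 35 finds no solutions either.
No (x, y) in the scanned range satisfies the equation.

No integer solutions with |y| ≤ 35.


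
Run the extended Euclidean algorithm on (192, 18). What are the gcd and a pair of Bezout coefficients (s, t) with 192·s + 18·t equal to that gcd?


Euclidean algorithm on (192, 18) — divide until remainder is 0:
  192 = 10 · 18 + 12
  18 = 1 · 12 + 6
  12 = 2 · 6 + 0
gcd(192, 18) = 6.
Track Bezout coefficients alongside the remainders: start with r₀ = 192 = a·1 + b·0 (s = 1, t = 0) and r₁ = 18 = a·0 + b·1 (s = 0, t = 1); each new remainder r_{k+1} = r_{k-1} − q_k·r_k inherits s_{k+1} = s_{k-1} − q_k·s_k, t_{k+1} = t_{k-1} − q_k·t_k, so r_k = a·s_k + b·t_k at every step:
  q = 10: r = 12, s = 1 − 10·0 = 1, t = 0 − 10·1 = -10  (check: 192·1 + 18·(-10) = 12)
  q = 1: r = 6, s = 0 − 1·1 = -1, t = 1 − 1·(-10) = 11  (check: 192·(-1) + 18·11 = 6)
The row with r = 6 (the gcd) gives the Bezout coefficients s = -1, t = 11.
Result: 192 · (-1) + 18 · (11) = 6.

gcd(192, 18) = 6; s = -1, t = 11 (check: 192·(-1) + 18·11 = 6).


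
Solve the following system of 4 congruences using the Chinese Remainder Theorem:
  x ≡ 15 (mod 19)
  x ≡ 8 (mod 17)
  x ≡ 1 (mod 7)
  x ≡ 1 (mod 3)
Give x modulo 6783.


Product of moduli M = 19 · 17 · 7 · 3 = 6783.
Merge one congruence at a time:
  Start: x ≡ 15 (mod 19).
  Combine with x ≡ 8 (mod 17); new modulus lcm = 323.
    Write x = 15 + 19·t and substitute into x ≡ 8 (mod 17): 19·t ≡ 8 − 15 = -7 (mod 17).
    Reduce coefficients mod 17: 2·t ≡ 10 (mod 17).
    The inverse of 2 mod 17 is 9 (since 2·9 = 18 = 1·17 + 1), so t ≡ 9·10 = 90 ≡ 5 (mod 17).
    Then x = 15 + 19·5 = 110, valid modulo lcm(19, 17) = 323: x ≡ 110 (mod 323).
  Combine with x ≡ 1 (mod 7); new modulus lcm = 2261.
    Write x = 110 + 323·t and substitute into x ≡ 1 (mod 7): 323·t ≡ 1 − 110 = -109 (mod 7).
    Reduce coefficients mod 7: 1·t ≡ 3 (mod 7).
    So t ≡ 3 (mod 7).
    Then x = 110 + 323·3 = 1079, valid modulo lcm(323, 7) = 2261: x ≡ 1079 (mod 2261).
  Combine with x ≡ 1 (mod 3); new modulus lcm = 6783.
    Write x = 1079 + 2261·t and substitute into x ≡ 1 (mod 3): 2261·t ≡ 1 − 1079 = -1078 (mod 3).
    Reduce coefficients mod 3: 2·t ≡ 2 (mod 3).
    The inverse of 2 mod 3 is 2 (since 2·2 = 4 = 1·3 + 1), so t ≡ 2·2 = 4 ≡ 1 (mod 3).
    Then x = 1079 + 2261·1 = 3340, valid modulo lcm(2261, 3) = 6783: x ≡ 3340 (mod 6783).
Verify against each original: 3340 mod 19 = 15, 3340 mod 17 = 8, 3340 mod 7 = 1, 3340 mod 3 = 1.

x ≡ 3340 (mod 6783).
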